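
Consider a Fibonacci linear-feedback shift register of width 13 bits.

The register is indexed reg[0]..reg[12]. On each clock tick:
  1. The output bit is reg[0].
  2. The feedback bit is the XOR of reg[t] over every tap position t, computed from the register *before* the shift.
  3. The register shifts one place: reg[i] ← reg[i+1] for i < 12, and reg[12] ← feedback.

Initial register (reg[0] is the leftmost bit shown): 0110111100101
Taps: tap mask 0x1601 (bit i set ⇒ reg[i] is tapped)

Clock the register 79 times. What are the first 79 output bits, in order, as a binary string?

0110111100101000101110010101001100010001001101100011011111011010011001111001000

step | reg (before) | out | fb
   0 | 0110111100101 | 0 | 0
   1 | 1101111001010 | 1 | 0
   2 | 1011110010100 | 1 | 0
   3 | 0111100101000 | 0 | 1
   4 | 1111001010001 | 1 | 0
   5 | 1110010100010 | 1 | 1
   6 | 1100101000101 | 1 | 1
   7 | 1001010001011 | 1 | 1
   8 | 0010100010111 | 0 | 0
   9 | 0101000101110 | 0 | 0
  10 | 1010001011100 | 1 | 1
  11 | 0100010111001 | 0 | 0
  12 | 1000101110010 | 1 | 1
  13 | 0001011100101 | 0 | 0
  14 | 0010111001010 | 0 | 1
  15 | 0101110010101 | 0 | 0
  16 | 1011100101010 | 1 | 0
  17 | 0111001010100 | 0 | 1
  18 | 1110010101001 | 1 | 1
  19 | 1100101010011 | 1 | 0
  20 | 1001010100110 | 1 | 0
  21 | 0010101001100 | 0 | 0
  22 | 0101010011000 | 0 | 1
  23 | 1010100110001 | 1 | 0
  24 | 0101001100010 | 0 | 0
  25 | 1010011000100 | 1 | 0
  26 | 0100110001000 | 0 | 1
  27 | 1001100010001 | 1 | 0
  28 | 0011000100010 | 0 | 0
  29 | 0110001000100 | 0 | 1
  30 | 1100010001001 | 1 | 1
  31 | 1000100010011 | 1 | 0
  32 | 0001000100110 | 0 | 1
  33 | 0010001001101 | 0 | 1
  34 | 0100010011011 | 0 | 0
  35 | 1000100110110 | 1 | 0
  36 | 0001001101100 | 0 | 0
  37 | 0010011011000 | 0 | 1
  38 | 0100110110001 | 0 | 1
  39 | 1001101100011 | 1 | 0
  40 | 0011011000110 | 0 | 1
  41 | 0110110001101 | 0 | 1
  42 | 1101100011011 | 1 | 1
  43 | 1011000110111 | 1 | 1
  44 | 0110001101111 | 0 | 1
  45 | 1100011011111 | 1 | 0
  46 | 1000110111110 | 1 | 1
  47 | 0001101111101 | 0 | 1
  48 | 0011011111011 | 0 | 0
  49 | 0110111110110 | 0 | 1
  50 | 1101111101101 | 1 | 0
  51 | 1011111011010 | 1 | 0
  52 | 0111110110100 | 0 | 1
  53 | 1111101101001 | 1 | 1
  54 | 1111011010011 | 1 | 0
  55 | 1110110100110 | 1 | 0
  56 | 1101101001100 | 1 | 1
  57 | 1011010011001 | 1 | 1
  58 | 0110100110011 | 0 | 1
  59 | 1101001100111 | 1 | 1
  60 | 1010011001111 | 1 | 0
  61 | 0100110011110 | 0 | 0
  62 | 1001100111100 | 1 | 1
  63 | 0011001111001 | 0 | 0
  64 | 0110011110010 | 0 | 0
  65 | 1100111100100 | 1 | 0
  66 | 1001111001000 | 1 | 0
  67 | 0011110010000 | 0 | 0
  68 | 0111100100000 | 0 | 0
  69 | 1111001000000 | 1 | 1
  70 | 1110010000001 | 1 | 0
  71 | 1100100000010 | 1 | 1
  72 | 1001000000101 | 1 | 1
  73 | 0010000001011 | 0 | 0
  74 | 0100000010110 | 0 | 1
  75 | 1000000101101 | 1 | 0
  76 | 0000001011010 | 0 | 1
  77 | 0000010110101 | 0 | 0
  78 | 0000101101010 | 0 | 1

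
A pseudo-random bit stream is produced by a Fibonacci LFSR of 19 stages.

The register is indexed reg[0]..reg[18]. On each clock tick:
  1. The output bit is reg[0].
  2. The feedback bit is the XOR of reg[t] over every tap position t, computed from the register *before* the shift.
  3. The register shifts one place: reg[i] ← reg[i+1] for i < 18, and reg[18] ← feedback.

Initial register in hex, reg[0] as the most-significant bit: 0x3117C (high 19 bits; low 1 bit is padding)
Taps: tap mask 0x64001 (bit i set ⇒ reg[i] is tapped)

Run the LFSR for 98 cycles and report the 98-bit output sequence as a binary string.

00110001000101111100110111010000010011111101110100110110101111101010111110001111100011001100010010

step | reg (before) | out | fb
   0 | 0011000100010111110 | 0 | 0
   1 | 0110001000101111100 | 0 | 1
   2 | 1100010001011111001 | 1 | 1
   3 | 1000100010111110011 | 1 | 0
   4 | 0001000101111100110 | 0 | 1
   5 | 0010001011111001101 | 0 | 1
   6 | 0100010111110011011 | 0 | 1
   7 | 1000101111100110111 | 1 | 0
   8 | 0001011111001101110 | 0 | 1
   9 | 0010111110011011101 | 0 | 0
  10 | 0101111100110111010 | 0 | 0
  11 | 1011111001101110100 | 1 | 0
  12 | 0111110011011101000 | 0 | 0
  13 | 1111100110111010000 | 1 | 0
  14 | 1111001101110100000 | 1 | 1
  15 | 1110011011101000001 | 1 | 0
  16 | 1100110111010000010 | 1 | 0
  17 | 1001101110100000100 | 1 | 1
  18 | 0011011101000001001 | 0 | 1
  19 | 0110111010000010011 | 0 | 1
  20 | 1101110100000100111 | 1 | 1
  21 | 1011101000001001111 | 1 | 1
  22 | 0111010000010011111 | 0 | 1
  23 | 1110100000100111111 | 1 | 0
  24 | 1101000001001111110 | 1 | 1
  25 | 1010000010011111101 | 1 | 1
  26 | 0100000100111111011 | 0 | 1
  27 | 1000001001111110111 | 1 | 0
  28 | 0000010011111101110 | 0 | 1
  29 | 0000100111111011101 | 0 | 0
  30 | 0001001111110111010 | 0 | 0
  31 | 0010011111101110100 | 0 | 1
  32 | 0100111111011101001 | 0 | 1
  33 | 1001111110111010011 | 1 | 0
  34 | 0011111101110100110 | 0 | 1
  35 | 0111111011101001101 | 0 | 1
  36 | 1111110111010011011 | 1 | 0
  37 | 1111101110100110110 | 1 | 1
  38 | 1111011101001101101 | 1 | 0
  39 | 1110111010011011010 | 1 | 1
  40 | 1101110100110110101 | 1 | 1
  41 | 1011101001101101011 | 1 | 1
  42 | 0111010011011010111 | 0 | 1
  43 | 1110100110110101111 | 1 | 1
  44 | 1101001101101011111 | 1 | 0
  45 | 1010011011010111110 | 1 | 1
  46 | 0100110110101111101 | 0 | 0
  47 | 1001101101011111010 | 1 | 1
  48 | 0011011010111110101 | 0 | 0
  49 | 0110110101111101010 | 0 | 1
  50 | 1101101011111010101 | 1 | 1
  51 | 1011010111110101011 | 1 | 1
  52 | 0110101111101010111 | 0 | 1
  53 | 1101011111010101111 | 1 | 1
  54 | 1010111110101011111 | 1 | 0
  55 | 0101111101010111110 | 0 | 0
  56 | 1011111010101111100 | 1 | 0
  57 | 0111110101011111000 | 0 | 1
  58 | 1111101010111110001 | 1 | 1
  59 | 1111010101111100011 | 1 | 1
  60 | 1110101011111000111 | 1 | 1
  61 | 1101010111110001111 | 1 | 1
  62 | 1010101111100011111 | 1 | 0
  63 | 0101011111000111110 | 0 | 0
  64 | 1010111110001111100 | 1 | 0
  65 | 0101111100011111000 | 0 | 1
  66 | 1011111000111110001 | 1 | 1
  67 | 0111110001111100011 | 0 | 0
  68 | 1111100011111000110 | 1 | 0
  69 | 1111000111110001100 | 1 | 1
  70 | 1110001111100011001 | 1 | 1
  71 | 1100011111000110011 | 1 | 0
  72 | 1000111110001100110 | 1 | 0
  73 | 0001111100011001100 | 0 | 0
  74 | 0011111000110011000 | 0 | 1
  75 | 0111110001100110001 | 0 | 0
  76 | 1111100011001100010 | 1 | 0
  77 | 1111000110011000100 | 1 | 1
  78 | 1110001100110001001 | 1 | 0
  79 | 1100011001100010010 | 1 | 1
  80 | 1000110011000100101 | 1 | 0
  81 | 0001100110001001010 | 0 | 1
  82 | 0011001100010010101 | 0 | 0
  83 | 0110011000100101010 | 0 | 1
  84 | 1100110001001010101 | 1 | 1
  85 | 1001100010010101011 | 1 | 1
  86 | 0011000100101010111 | 0 | 1
  87 | 0110001001010101111 | 0 | 0
  88 | 1100010010101011110 | 1 | 1
  89 | 1000100101010111101 | 1 | 1
  90 | 0001001010101111011 | 0 | 1
  91 | 0010010101011110111 | 0 | 1
  92 | 0100101010111101111 | 0 | 0
  93 | 1001010101111011110 | 1 | 1
  94 | 0010101011110111101 | 0 | 0
  95 | 0101010111101111010 | 0 | 0
  96 | 1010101111011110100 | 1 | 0
  97 | 0101011110111101000 | 0 | 0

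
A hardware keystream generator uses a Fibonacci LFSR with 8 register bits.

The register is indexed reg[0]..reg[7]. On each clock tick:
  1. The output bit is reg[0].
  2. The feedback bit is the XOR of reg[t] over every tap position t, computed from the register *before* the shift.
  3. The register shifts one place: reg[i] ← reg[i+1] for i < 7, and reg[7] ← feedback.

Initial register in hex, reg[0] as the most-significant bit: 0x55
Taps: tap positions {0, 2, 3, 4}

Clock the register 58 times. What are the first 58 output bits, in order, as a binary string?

k : reg_k → out_k, fb_k
0: 01010101 → 0, fb=1
1: 10101011 → 1, fb=1
2: 01010111 → 0, fb=1
3: 10101111 → 1, fb=1
4: 01011111 → 0, fb=0
5: 10111110 → 1, fb=0
6: 01111100 → 0, fb=1
7: 11111001 → 1, fb=0
8: 11110010 → 1, fb=1
9: 11100101 → 1, fb=0
10: 11001010 → 1, fb=0
11: 10010100 → 1, fb=0
12: 00101000 → 0, fb=0
13: 01010000 → 0, fb=1
14: 10100001 → 1, fb=0
15: 01000010 → 0, fb=0
16: 10000100 → 1, fb=1
17: 00001001 → 0, fb=1
18: 00010011 → 0, fb=1
19: 00100111 → 0, fb=1
20: 01001111 → 0, fb=1
21: 10011111 → 1, fb=1
22: 00111111 → 0, fb=1
23: 01111111 → 0, fb=1
24: 11111111 → 1, fb=0
25: 11111110 → 1, fb=0
26: 11111100 → 1, fb=0
27: 11111000 → 1, fb=0
28: 11110000 → 1, fb=1
29: 11100001 → 1, fb=0
30: 11000010 → 1, fb=1
31: 10000101 → 1, fb=1
32: 00001011 → 0, fb=1
33: 00010111 → 0, fb=1
34: 00101111 → 0, fb=0
35: 01011110 → 0, fb=0
36: 10111100 → 1, fb=0
37: 01111000 → 0, fb=1
38: 11110001 → 1, fb=1
39: 11100011 → 1, fb=0
40: 11000110 → 1, fb=1
41: 10001101 → 1, fb=0
42: 00011010 → 0, fb=0
43: 00110100 → 0, fb=0
44: 01101000 → 0, fb=0
45: 11010000 → 1, fb=0
46: 10100000 → 1, fb=0
47: 01000000 → 0, fb=0
48: 10000000 → 1, fb=1
49: 00000001 → 0, fb=0
50: 00000010 → 0, fb=0
51: 00000100 → 0, fb=0
52: 00001000 → 0, fb=1
53: 00010001 → 0, fb=1
54: 00100011 → 0, fb=1
55: 01000111 → 0, fb=0
56: 10001110 → 1, fb=0
57: 00011100 → 0, fb=0

0101010111110010100001001111111100001011110001101000000010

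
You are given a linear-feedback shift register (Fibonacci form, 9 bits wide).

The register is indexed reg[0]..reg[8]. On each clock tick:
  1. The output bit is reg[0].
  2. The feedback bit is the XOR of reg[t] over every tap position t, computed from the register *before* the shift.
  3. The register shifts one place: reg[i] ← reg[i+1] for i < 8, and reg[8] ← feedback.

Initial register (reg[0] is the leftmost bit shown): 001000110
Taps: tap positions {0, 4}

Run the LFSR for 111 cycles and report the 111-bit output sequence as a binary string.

k : reg_k → out_k, fb_k
0: 001000110 → 0, fb=0
1: 010001100 → 0, fb=0
2: 100011000 → 1, fb=0
3: 000110000 → 0, fb=1
4: 001100001 → 0, fb=0
5: 011000010 → 0, fb=0
6: 110000100 → 1, fb=1
7: 100001001 → 1, fb=1
8: 000010011 → 0, fb=1
9: 000100111 → 0, fb=0
10: 001001110 → 0, fb=0
11: 010011100 → 0, fb=1
12: 100111001 → 1, fb=0
13: 001110010 → 0, fb=1
14: 011100101 → 0, fb=0
15: 111001010 → 1, fb=1
16: 110010101 → 1, fb=0
17: 100101010 → 1, fb=1
18: 001010101 → 0, fb=1
19: 010101011 → 0, fb=0
20: 101010110 → 1, fb=0
21: 010101100 → 0, fb=0
22: 101011000 → 1, fb=0
23: 010110000 → 0, fb=1
24: 101100001 → 1, fb=1
25: 011000011 → 0, fb=0
26: 110000110 → 1, fb=1
27: 100001101 → 1, fb=1
28: 000011011 → 0, fb=1
29: 000110111 → 0, fb=1
30: 001101111 → 0, fb=0
31: 011011110 → 0, fb=1
32: 110111101 → 1, fb=0
33: 101111010 → 1, fb=0
34: 011110100 → 0, fb=1
35: 111101001 → 1, fb=1
36: 111010011 → 1, fb=0
37: 110100110 → 1, fb=1
38: 101001101 → 1, fb=1
39: 010011011 → 0, fb=1
40: 100110111 → 1, fb=0
41: 001101110 → 0, fb=0
42: 011011100 → 0, fb=1
43: 110111001 → 1, fb=0
44: 101110010 → 1, fb=0
45: 011100100 → 0, fb=0
46: 111001000 → 1, fb=1
47: 110010001 → 1, fb=0
48: 100100010 → 1, fb=1
49: 001000101 → 0, fb=0
50: 010001010 → 0, fb=0
51: 100010100 → 1, fb=0
52: 000101000 → 0, fb=0
53: 001010000 → 0, fb=1
54: 010100001 → 0, fb=0
55: 101000010 → 1, fb=1
56: 010000101 → 0, fb=0
57: 100001010 → 1, fb=1
58: 000010101 → 0, fb=1
59: 000101011 → 0, fb=0
60: 001010110 → 0, fb=1
61: 010101101 → 0, fb=0
62: 101011010 → 1, fb=0
63: 010110100 → 0, fb=1
64: 101101001 → 1, fb=1
65: 011010011 → 0, fb=1
66: 110100111 → 1, fb=1
67: 101001111 → 1, fb=1
68: 010011111 → 0, fb=1
69: 100111111 → 1, fb=0
70: 001111110 → 0, fb=1
71: 011111101 → 0, fb=1
72: 111111011 → 1, fb=0
73: 111110110 → 1, fb=0
74: 111101100 → 1, fb=1
75: 111011001 → 1, fb=0
76: 110110010 → 1, fb=0
77: 101100100 → 1, fb=1
78: 011001001 → 0, fb=0
79: 110010010 → 1, fb=0
80: 100100100 → 1, fb=1
81: 001001001 → 0, fb=0
82: 010010010 → 0, fb=1
83: 100100101 → 1, fb=1
84: 001001011 → 0, fb=0
85: 010010110 → 0, fb=1
86: 100101101 → 1, fb=1
87: 001011011 → 0, fb=1
88: 010110111 → 0, fb=1
89: 101101111 → 1, fb=1
90: 011011111 → 0, fb=1
91: 110111111 → 1, fb=0
92: 101111110 → 1, fb=0
93: 011111100 → 0, fb=1
94: 111111001 → 1, fb=0
95: 111110010 → 1, fb=0
96: 111100100 → 1, fb=1
97: 111001001 → 1, fb=1
98: 110010011 → 1, fb=0
99: 100100110 → 1, fb=1
100: 001001101 → 0, fb=0
101: 010011010 → 0, fb=1
102: 100110101 → 1, fb=0
103: 001101010 → 0, fb=0
104: 011010100 → 0, fb=1
105: 110101001 → 1, fb=1
106: 101010011 → 1, fb=0
107: 010100110 → 0, fb=0
108: 101001100 → 1, fb=1
109: 010011001 → 0, fb=1
110: 100110011 → 1, fb=0

001000110000100111001010101100001101111010011011100100010100001010110100111111011001001001011011111100100110101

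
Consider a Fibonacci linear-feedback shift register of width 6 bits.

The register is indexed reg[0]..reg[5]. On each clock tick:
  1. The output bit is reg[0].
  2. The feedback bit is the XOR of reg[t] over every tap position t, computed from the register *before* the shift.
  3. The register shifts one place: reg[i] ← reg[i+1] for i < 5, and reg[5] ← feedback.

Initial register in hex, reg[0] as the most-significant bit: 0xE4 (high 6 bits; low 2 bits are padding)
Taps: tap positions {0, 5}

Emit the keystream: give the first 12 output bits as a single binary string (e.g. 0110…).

111001010001

step | reg (before) | out | fb
   0 | 111001 | 1 | 0
   1 | 110010 | 1 | 1
   2 | 100101 | 1 | 0
   3 | 001010 | 0 | 0
   4 | 010100 | 0 | 0
   5 | 101000 | 1 | 1
   6 | 010001 | 0 | 1
   7 | 100011 | 1 | 0
   8 | 000110 | 0 | 0
   9 | 001100 | 0 | 0
  10 | 011000 | 0 | 0
  11 | 110000 | 1 | 1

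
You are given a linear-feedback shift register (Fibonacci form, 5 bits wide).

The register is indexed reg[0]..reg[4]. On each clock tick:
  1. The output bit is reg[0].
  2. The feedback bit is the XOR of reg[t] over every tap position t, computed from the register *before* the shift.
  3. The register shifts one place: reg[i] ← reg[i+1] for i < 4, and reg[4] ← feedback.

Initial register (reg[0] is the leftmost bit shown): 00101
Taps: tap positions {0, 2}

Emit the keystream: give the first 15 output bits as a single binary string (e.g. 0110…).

step | reg (before) | out | fb
   0 | 00101 | 0 | 1
   1 | 01011 | 0 | 0
   2 | 10110 | 1 | 0
   3 | 01100 | 0 | 1
   4 | 11001 | 1 | 1
   5 | 10011 | 1 | 1
   6 | 00111 | 0 | 1
   7 | 01111 | 0 | 1
   8 | 11111 | 1 | 0
   9 | 11110 | 1 | 0
  10 | 11100 | 1 | 0
  11 | 11000 | 1 | 1
  12 | 10001 | 1 | 1
  13 | 00011 | 0 | 0
  14 | 00110 | 0 | 1

001011001111100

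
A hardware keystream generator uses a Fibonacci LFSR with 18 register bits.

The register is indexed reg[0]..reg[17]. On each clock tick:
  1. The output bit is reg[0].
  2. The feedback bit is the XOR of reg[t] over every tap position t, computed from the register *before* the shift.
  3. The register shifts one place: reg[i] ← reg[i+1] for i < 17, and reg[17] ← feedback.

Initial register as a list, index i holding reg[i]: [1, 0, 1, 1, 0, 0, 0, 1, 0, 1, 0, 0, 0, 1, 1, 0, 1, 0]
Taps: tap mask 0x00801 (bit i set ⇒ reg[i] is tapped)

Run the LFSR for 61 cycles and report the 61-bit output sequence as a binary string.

k : reg_k → out_k, fb_k
0: 101100010100011010 → 1, fb=1
1: 011000101000110101 → 0, fb=0
2: 110001010001101010 → 1, fb=0
3: 100010100011010100 → 1, fb=0
4: 000101000110101000 → 0, fb=0
5: 001010001101010000 → 0, fb=1
6: 010100011010100001 → 0, fb=0
7: 101000110101000010 → 1, fb=0
8: 010001101010000100 → 0, fb=0
9: 100011010100001000 → 1, fb=1
10: 000110101000010001 → 0, fb=0
11: 001101010000100010 → 0, fb=0
12: 011010100001000100 → 0, fb=1
13: 110101000010001001 → 1, fb=1
14: 101010000100010011 → 1, fb=1
15: 010100001000100111 → 0, fb=0
16: 101000010001001110 → 1, fb=0
17: 010000100010011100 → 0, fb=0
18: 100001000100111000 → 1, fb=1
19: 000010001001110001 → 0, fb=1
20: 000100010011100011 → 0, fb=1
21: 001000100111000111 → 0, fb=1
22: 010001001110001111 → 0, fb=0
23: 100010011100011110 → 1, fb=1
24: 000100111000111101 → 0, fb=0
25: 001001110001111010 → 0, fb=1
26: 010011100011110101 → 0, fb=1
27: 100111000111101011 → 1, fb=0
28: 001110001111010110 → 0, fb=1
29: 011100011110101101 → 0, fb=0
30: 111000111101011010 → 1, fb=0
31: 110001111010110100 → 1, fb=1
32: 100011110101101001 → 1, fb=0
33: 000111101011010010 → 0, fb=1
34: 001111010110100101 → 0, fb=0
35: 011110101101001010 → 0, fb=1
36: 111101011010010101 → 1, fb=1
37: 111010110100101011 → 1, fb=1
38: 110101101001010111 → 1, fb=0
39: 101011010010101110 → 1, fb=1
40: 010110100101011101 → 0, fb=1
41: 101101001010111011 → 1, fb=1
42: 011010010101110111 → 0, fb=1
43: 110100101011101111 → 1, fb=0
44: 101001010111011110 → 1, fb=0
45: 010010101110111100 → 0, fb=0
46: 100101011101111000 → 1, fb=0
47: 001010111011110000 → 0, fb=1
48: 010101110111100001 → 0, fb=1
49: 101011101111000011 → 1, fb=0
50: 010111011110000110 → 0, fb=0
51: 101110111100001100 → 1, fb=1
52: 011101111000011001 → 0, fb=0
53: 111011110000110010 → 1, fb=1
54: 110111100001100101 → 1, fb=0
55: 101111000011001010 → 1, fb=0
56: 011110000110010100 → 0, fb=0
57: 111100001100101000 → 1, fb=1
58: 111000011001010001 → 1, fb=0
59: 110000110010100010 → 1, fb=1
60: 100001100101000101 → 1, fb=0

1011000101000110101000010001001110001111010110100101011101111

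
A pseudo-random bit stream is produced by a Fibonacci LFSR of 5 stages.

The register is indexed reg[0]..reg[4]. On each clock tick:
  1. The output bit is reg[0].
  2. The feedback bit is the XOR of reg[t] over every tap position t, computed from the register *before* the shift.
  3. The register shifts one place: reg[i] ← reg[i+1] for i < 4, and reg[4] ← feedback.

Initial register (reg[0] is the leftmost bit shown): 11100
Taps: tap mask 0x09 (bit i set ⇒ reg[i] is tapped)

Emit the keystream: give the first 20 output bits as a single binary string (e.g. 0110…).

step | reg (before) | out | fb
   0 | 11100 | 1 | 1
   1 | 11001 | 1 | 1
   2 | 10011 | 1 | 0
   3 | 00110 | 0 | 1
   4 | 01101 | 0 | 0
   5 | 11010 | 1 | 0
   6 | 10100 | 1 | 1
   7 | 01001 | 0 | 0
   8 | 10010 | 1 | 0
   9 | 00100 | 0 | 0
  10 | 01000 | 0 | 0
  11 | 10000 | 1 | 1
  12 | 00001 | 0 | 0
  13 | 00010 | 0 | 1
  14 | 00101 | 0 | 0
  15 | 01010 | 0 | 1
  16 | 10101 | 1 | 1
  17 | 01011 | 0 | 1
  18 | 10111 | 1 | 0
  19 | 01110 | 0 | 1

11100110100100001010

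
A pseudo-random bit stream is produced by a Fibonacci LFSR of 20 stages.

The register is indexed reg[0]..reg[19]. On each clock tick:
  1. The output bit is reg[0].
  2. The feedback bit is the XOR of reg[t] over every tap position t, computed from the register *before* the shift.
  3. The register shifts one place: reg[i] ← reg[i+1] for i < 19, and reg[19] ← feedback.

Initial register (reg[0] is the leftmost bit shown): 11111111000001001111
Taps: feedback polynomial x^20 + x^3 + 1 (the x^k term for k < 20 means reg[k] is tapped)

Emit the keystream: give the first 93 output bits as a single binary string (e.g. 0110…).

111111110000010011110000011100100011011100111110001110001110110011111111111110001011000000000

step | reg (before) | out | fb
   0 | 11111111000001001111 | 1 | 0
   1 | 11111110000010011110 | 1 | 0
   2 | 11111100000100111100 | 1 | 0
   3 | 11111000001001111000 | 1 | 0
   4 | 11110000010011110000 | 1 | 0
   5 | 11100000100111100000 | 1 | 1
   6 | 11000001001111000001 | 1 | 1
   7 | 10000010011110000011 | 1 | 1
   8 | 00000100111100000111 | 0 | 0
   9 | 00001001111000001110 | 0 | 0
  10 | 00010011110000011100 | 0 | 1
  11 | 00100111100000111001 | 0 | 0
  12 | 01001111000001110010 | 0 | 0
  13 | 10011110000011100100 | 1 | 0
  14 | 00111100000111001000 | 0 | 1
  15 | 01111000001110010001 | 0 | 1
  16 | 11110000011100100011 | 1 | 0
  17 | 11100000111001000110 | 1 | 1
  18 | 11000001110010001101 | 1 | 1
  19 | 10000011100100011011 | 1 | 1
  20 | 00000111001000110111 | 0 | 0
  21 | 00001110010001101110 | 0 | 0
  22 | 00011100100011011100 | 0 | 1
  23 | 00111001000110111001 | 0 | 1
  24 | 01110010001101110011 | 0 | 1
  25 | 11100100011011100111 | 1 | 1
  26 | 11001000110111001111 | 1 | 1
  27 | 10010001101110011111 | 1 | 0
  28 | 00100011011100111110 | 0 | 0
  29 | 01000110111001111100 | 0 | 0
  30 | 10001101110011111000 | 1 | 1
  31 | 00011011100111110001 | 0 | 1
  32 | 00110111001111100011 | 0 | 1
  33 | 01101110011111000111 | 0 | 0
  34 | 11011100111110001110 | 1 | 0
  35 | 10111001111100011100 | 1 | 0
  36 | 01110011111000111000 | 0 | 1
  37 | 11100111110001110001 | 1 | 1
  38 | 11001111100011100011 | 1 | 1
  39 | 10011111000111000111 | 1 | 0
  40 | 00111110001110001110 | 0 | 1
  41 | 01111100011100011101 | 0 | 1
  42 | 11111000111000111011 | 1 | 0
  43 | 11110001110001110110 | 1 | 0
  44 | 11100011100011101100 | 1 | 1
  45 | 11000111000111011001 | 1 | 1
  46 | 10001110001110110011 | 1 | 1
  47 | 00011100011101100111 | 0 | 1
  48 | 00111000111011001111 | 0 | 1
  49 | 01110001110110011111 | 0 | 1
  50 | 11100011101100111111 | 1 | 1
  51 | 11000111011001111111 | 1 | 1
  52 | 10001110110011111111 | 1 | 1
  53 | 00011101100111111111 | 0 | 1
  54 | 00111011001111111111 | 0 | 1
  55 | 01110110011111111111 | 0 | 1
  56 | 11101100111111111111 | 1 | 1
  57 | 11011001111111111111 | 1 | 0
  58 | 10110011111111111110 | 1 | 0
  59 | 01100111111111111100 | 0 | 0
  60 | 11001111111111111000 | 1 | 1
  61 | 10011111111111110001 | 1 | 0
  62 | 00111111111111100010 | 0 | 1
  63 | 01111111111111000101 | 0 | 1
  64 | 11111111111110001011 | 1 | 0
  65 | 11111111111100010110 | 1 | 0
  66 | 11111111111000101100 | 1 | 0
  67 | 11111111110001011000 | 1 | 0
  68 | 11111111100010110000 | 1 | 0
  69 | 11111111000101100000 | 1 | 0
  70 | 11111110001011000000 | 1 | 0
  71 | 11111100010110000000 | 1 | 0
  72 | 11111000101100000000 | 1 | 0
  73 | 11110001011000000000 | 1 | 0
  74 | 11100010110000000000 | 1 | 1
  75 | 11000101100000000001 | 1 | 1
  76 | 10001011000000000011 | 1 | 1
  77 | 00010110000000000111 | 0 | 1
  78 | 00101100000000001111 | 0 | 0
  79 | 01011000000000011110 | 0 | 1
  80 | 10110000000000111101 | 1 | 0
  81 | 01100000000001111010 | 0 | 0
  82 | 11000000000011110100 | 1 | 1
  83 | 10000000000111101001 | 1 | 1
  84 | 00000000001111010011 | 0 | 0
  85 | 00000000011110100110 | 0 | 0
  86 | 00000000111101001100 | 0 | 0
  87 | 00000001111010011000 | 0 | 0
  88 | 00000011110100110000 | 0 | 0
  89 | 00000111101001100000 | 0 | 0
  90 | 00001111010011000000 | 0 | 0
  91 | 00011110100110000000 | 0 | 1
  92 | 00111101001100000001 | 0 | 1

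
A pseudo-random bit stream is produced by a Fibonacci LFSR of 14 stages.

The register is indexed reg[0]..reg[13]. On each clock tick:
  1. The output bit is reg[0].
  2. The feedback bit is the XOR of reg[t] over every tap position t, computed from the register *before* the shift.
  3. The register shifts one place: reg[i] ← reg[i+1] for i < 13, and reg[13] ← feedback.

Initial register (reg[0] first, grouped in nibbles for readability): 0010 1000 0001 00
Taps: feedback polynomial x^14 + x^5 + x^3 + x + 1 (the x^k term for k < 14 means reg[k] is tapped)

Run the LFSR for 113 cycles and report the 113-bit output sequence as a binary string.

tick  register→output (feedback)
  0  00101000000100→0 (0)
  1  01010000001000→0 (0)
  2  10100000010000→1 (1)
  3  01000000100001→0 (1)
  4  10000001000011→1 (1)
  5  00000010000111→0 (0)
  6  00000100001110→0 (1)
  7  00001000011101→0 (0)
  8  00010000111010→0 (1)
  9  00100001110101→0 (0)
 10  01000011101010→0 (1)
 11  10000111010101→1 (0)
 12  00001110101010→0 (1)
 13  00011101010101→0 (0)
 14  00111010101010→0 (1)
 15  01110101010101→0 (1)
 16  11101010101011→1 (0)
 17  11010101010110→1 (0)
 18  10101010101100→1 (1)
 19  01010101011001→0 (1)
 20  10101010110011→1 (1)
 21  01010101100111→0 (1)
 22  10101011001111→1 (1)
 23  01010110011111→0 (1)
 24  10101100111111→1 (0)
 25  01011001111110→0 (0)
 26  10110011111100→1 (0)
 27  01100111111000→0 (0)
 28  11001111110000→1 (1)
 29  10011111100001→1 (1)
 30  00111111000011→0 (0)
 31  01111110000110→0 (1)
 32  11111100001101→1 (0)
 33  11111000011010→1 (1)
 34  11110000110101→1 (1)
 35  11100001101011→1 (0)
 36  11000011010110→1 (0)
 37  10000110101100→1 (0)
 38  00001101011000→0 (1)
 39  00011010110001→0 (1)
 40  00110101100011→0 (0)
 41  01101011000110→0 (1)
 42  11010110001101→1 (0)
 43  10101100011010→1 (0)
 44  01011000110100→0 (0)
 45  10110001101000→1 (0)
 46  01100011010000→0 (1)
 47  11000110100001→1 (1)
 48  10001101000011→1 (0)
 49  00011010000110→0 (1)
 50  00110100001101→0 (0)
 51  01101000011010→0 (1)
 52  11010000110101→1 (1)
 53  10100001101011→1 (1)
 54  01000011010111→0 (1)
 55  10000110101111→1 (0)
 56  00001101011110→0 (1)
 57  00011010111101→0 (1)
 58  00110101111011→0 (0)
 59  01101011110110→0 (1)
 60  11010111101101→1 (0)
 61  10101111011010→1 (0)
 62  01011110110100→0 (1)
 63  10111101101001→1 (1)
 64  01111011010011→0 (0)
 65  11110110100110→1 (0)
 66  11101101001100→1 (1)
 67  11011010011001→1 (1)
 68  10110100110011→1 (1)
 69  01101001100111→0 (1)
 70  11010011001111→1 (1)
 71  10100110011111→1 (0)
 72  01001100111110→0 (0)
 73  10011001111100→1 (0)
 74  00110011111000→0 (1)
 75  01100111110001→0 (0)
 76  11001111100010→1 (1)
 77  10011111000101→1 (1)
 78  00111110001011→0 (0)
 79  01111100010110→0 (1)
 80  11111000101101→1 (1)
 81  11110001011011→1 (1)
 82  11100010110111→1 (0)
 83  11000101101110→1 (1)
 84  10001011011101→1 (1)
 85  00010110111011→0 (0)
 86  00101101110110→0 (1)
 87  01011011101101→0 (0)
 88  10110111011010→1 (1)
 89  01101110110101→0 (0)
 90  11011101101010→1 (0)
 91  10111011010100→1 (0)
 92  01110110101000→0 (1)
 93  11101101010001→1 (1)
 94  11011010100011→1 (1)
 95  10110101000111→1 (1)
 96  01101010001111→0 (1)
 97  11010100011111→1 (0)
 98  10101000111110→1 (1)
 99  01010001111101→0 (0)
100  10100011111010→1 (1)
101  01000111110101→0 (0)
102  10001111101010→1 (0)
103  00011111010100→0 (0)
104  00111110101000→0 (0)
105  01111101010000→0 (1)
106  11111010100001→1 (1)
107  11110101000011→1 (0)
108  11101010000110→1 (0)
109  11010100001100→1 (0)
110  10101000011000→1 (1)
111  01010000110001→0 (0)
112  10100001100010→1 (1)

00101000000100001110101010101100111111000011010110001101000011010111101101001100111110001011011101101010001111101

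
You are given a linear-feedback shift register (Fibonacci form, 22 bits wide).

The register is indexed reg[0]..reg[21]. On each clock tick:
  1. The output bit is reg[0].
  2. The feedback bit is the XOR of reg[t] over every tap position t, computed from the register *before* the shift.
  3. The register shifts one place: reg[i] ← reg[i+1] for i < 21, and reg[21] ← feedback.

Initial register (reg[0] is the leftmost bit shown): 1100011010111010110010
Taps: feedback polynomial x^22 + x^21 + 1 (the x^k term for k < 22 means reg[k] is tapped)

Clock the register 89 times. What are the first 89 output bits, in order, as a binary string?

step | reg (before) | out | fb
   0 | 1100011010111010110010 | 1 | 1
   1 | 1000110101110101100101 | 1 | 0
   2 | 0001101011101011001010 | 0 | 0
   3 | 0011010111010110010100 | 0 | 0
   4 | 0110101110101100101000 | 0 | 0
   5 | 1101011101011001010000 | 1 | 1
   6 | 1010111010110010100001 | 1 | 0
   7 | 0101110101100101000010 | 0 | 0
   8 | 1011101011001010000100 | 1 | 1
   9 | 0111010110010100001001 | 0 | 1
  10 | 1110101100101000010011 | 1 | 0
  11 | 1101011001010000100110 | 1 | 1
  12 | 1010110010100001001101 | 1 | 0
  13 | 0101100101000010011010 | 0 | 0
  14 | 1011001010000100110100 | 1 | 1
  15 | 0110010100001001101001 | 0 | 1
  16 | 1100101000010011010011 | 1 | 0
  17 | 1001010000100110100110 | 1 | 1
  18 | 0010100001001101001101 | 0 | 1
  19 | 0101000010011010011011 | 0 | 1
  20 | 1010000100110100110111 | 1 | 0
  21 | 0100001001101001101110 | 0 | 0
  22 | 1000010011010011011100 | 1 | 1
  23 | 0000100110100110111001 | 0 | 1
  24 | 0001001101001101110011 | 0 | 1
  25 | 0010011010011011100111 | 0 | 1
  26 | 0100110100110111001111 | 0 | 1
  27 | 1001101001101110011111 | 1 | 0
  28 | 0011010011011100111110 | 0 | 0
  29 | 0110100110111001111100 | 0 | 0
  30 | 1101001101110011111000 | 1 | 1
  31 | 1010011011100111110001 | 1 | 0
  32 | 0100110111001111100010 | 0 | 0
  33 | 1001101110011111000100 | 1 | 1
  34 | 0011011100111110001001 | 0 | 1
  35 | 0110111001111100010011 | 0 | 1
  36 | 1101110011111000100111 | 1 | 0
  37 | 1011100111110001001110 | 1 | 1
  38 | 0111001111100010011101 | 0 | 1
  39 | 1110011111000100111011 | 1 | 0
  40 | 1100111110001001110110 | 1 | 1
  41 | 1001111100010011101101 | 1 | 0
  42 | 0011111000100111011010 | 0 | 0
  43 | 0111110001001110110100 | 0 | 0
  44 | 1111100010011101101000 | 1 | 1
  45 | 1111000100111011010001 | 1 | 0
  46 | 1110001001110110100010 | 1 | 1
  47 | 1100010011101101000101 | 1 | 0
  48 | 1000100111011010001010 | 1 | 1
  49 | 0001001110110100010101 | 0 | 1
  50 | 0010011101101000101011 | 0 | 1
  51 | 0100111011010001010111 | 0 | 1
  52 | 1001110110100010101111 | 1 | 0
  53 | 0011101101000101011110 | 0 | 0
  54 | 0111011010001010111100 | 0 | 0
  55 | 1110110100010101111000 | 1 | 1
  56 | 1101101000101011110001 | 1 | 0
  57 | 1011010001010111100010 | 1 | 1
  58 | 0110100010101111000101 | 0 | 1
  59 | 1101000101011110001011 | 1 | 0
  60 | 1010001010111100010110 | 1 | 1
  61 | 0100010101111000101101 | 0 | 1
  62 | 1000101011110001011011 | 1 | 0
  63 | 0001010111100010110110 | 0 | 0
  64 | 0010101111000101101100 | 0 | 0
  65 | 0101011110001011011000 | 0 | 0
  66 | 1010111100010110110000 | 1 | 1
  67 | 0101111000101101100001 | 0 | 1
  68 | 1011110001011011000011 | 1 | 0
  69 | 0111100010110110000110 | 0 | 0
  70 | 1111000101101100001100 | 1 | 1
  71 | 1110001011011000011001 | 1 | 0
  72 | 1100010110110000110010 | 1 | 1
  73 | 1000101101100001100101 | 1 | 0
  74 | 0001011011000011001010 | 0 | 0
  75 | 0010110110000110010100 | 0 | 0
  76 | 0101101100001100101000 | 0 | 0
  77 | 1011011000011001010000 | 1 | 1
  78 | 0110110000110010100001 | 0 | 1
  79 | 1101100001100101000011 | 1 | 0
  80 | 1011000011001010000110 | 1 | 1
  81 | 0110000110010100001101 | 0 | 1
  82 | 1100001100101000011011 | 1 | 0
  83 | 1000011001010000110110 | 1 | 1
  84 | 0000110010100001101101 | 0 | 1
  85 | 0001100101000011011011 | 0 | 1
  86 | 0011001010000110110111 | 0 | 1
  87 | 0110010100001101101111 | 0 | 1
  88 | 1100101000011011011111 | 1 | 0

11000110101110101100101000010011010011011100111110001001110110100010101111000101101100001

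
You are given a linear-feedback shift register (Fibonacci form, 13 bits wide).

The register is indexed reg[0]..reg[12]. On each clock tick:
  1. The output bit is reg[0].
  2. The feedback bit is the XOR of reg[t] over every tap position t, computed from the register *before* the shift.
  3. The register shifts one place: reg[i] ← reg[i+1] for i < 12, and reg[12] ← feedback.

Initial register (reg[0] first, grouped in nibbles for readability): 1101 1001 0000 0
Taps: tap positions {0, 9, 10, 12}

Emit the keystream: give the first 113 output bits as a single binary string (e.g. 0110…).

step | reg (before) | out | fb
   0 | 1101100100000 | 1 | 1
   1 | 1011001000001 | 1 | 0
   2 | 0110010000010 | 0 | 0
   3 | 1100100000100 | 1 | 0
   4 | 1001000001000 | 1 | 0
   5 | 0010000010000 | 0 | 0
   6 | 0100000100000 | 0 | 0
   7 | 1000001000000 | 1 | 1
   8 | 0000010000001 | 0 | 1
   9 | 0000100000011 | 0 | 1
  10 | 0001000000111 | 0 | 0
  11 | 0010000001110 | 0 | 0
  12 | 0100000011100 | 0 | 0
  13 | 1000000111000 | 1 | 0
  14 | 0000001110000 | 0 | 0
  15 | 0000011100000 | 0 | 0
  16 | 0000111000000 | 0 | 0
  17 | 0001110000000 | 0 | 0
  18 | 0011100000000 | 0 | 0
  19 | 0111000000000 | 0 | 0
  20 | 1110000000000 | 1 | 1
  21 | 1100000000001 | 1 | 0
  22 | 1000000000010 | 1 | 1
  23 | 0000000000101 | 0 | 0
  24 | 0000000001010 | 0 | 1
  25 | 0000000010101 | 0 | 0
  26 | 0000000101010 | 0 | 1
  27 | 0000001010101 | 0 | 0
  28 | 0000010101010 | 0 | 1
  29 | 0000101010101 | 0 | 0
  30 | 0001010101010 | 0 | 1
  31 | 0010101010101 | 0 | 0
  32 | 0101010101010 | 0 | 1
  33 | 1010101010101 | 1 | 1
  34 | 0101010101011 | 0 | 0
  35 | 1010101010110 | 1 | 0
  36 | 0101010101100 | 0 | 0
  37 | 1010101011000 | 1 | 0
  38 | 0101010110000 | 0 | 0
  39 | 1010101100000 | 1 | 1
  40 | 0101011000001 | 0 | 1
  41 | 1010110000011 | 1 | 0
  42 | 0101100000110 | 0 | 1
  43 | 1011000001101 | 1 | 0
  44 | 0110000011010 | 0 | 1
  45 | 1100000110101 | 1 | 1
  46 | 1000001101011 | 1 | 1
  47 | 0000011010111 | 0 | 0
  48 | 0000110101110 | 0 | 0
  49 | 0001101011100 | 0 | 0
  50 | 0011010111000 | 0 | 1
  51 | 0110101110001 | 0 | 1
  52 | 1101011100011 | 1 | 0
  53 | 1010111000110 | 1 | 0
  54 | 0101110001100 | 0 | 0
  55 | 1011100011000 | 1 | 0
  56 | 0111000110000 | 0 | 0
  57 | 1110001100000 | 1 | 1
  58 | 1100011000001 | 1 | 0
  59 | 1000110000010 | 1 | 1
  60 | 0001100000101 | 0 | 0
  61 | 0011000001010 | 0 | 1
  62 | 0110000010101 | 0 | 0
  63 | 1100000101010 | 1 | 0
  64 | 1000001010100 | 1 | 0
  65 | 0000010101000 | 0 | 1
  66 | 0000101010001 | 0 | 1
  67 | 0001010100011 | 0 | 1
  68 | 0010101000111 | 0 | 0
  69 | 0101010001110 | 0 | 0
  70 | 1010100011100 | 1 | 1
  71 | 0101000111001 | 0 | 0
  72 | 1010001110010 | 1 | 1
  73 | 0100011100101 | 0 | 0
  74 | 1000111001010 | 1 | 0
  75 | 0001110010100 | 0 | 1
  76 | 0011100101001 | 0 | 0
  77 | 0111001010010 | 0 | 0
  78 | 1110010100100 | 1 | 0
  79 | 1100101001000 | 1 | 0
  80 | 1001010010000 | 1 | 1
  81 | 0010100100001 | 0 | 1
  82 | 0101001000011 | 0 | 1
  83 | 1010010000111 | 1 | 1
  84 | 0100100001111 | 0 | 1
  85 | 1001000011111 | 1 | 0
  86 | 0010000111110 | 0 | 0
  87 | 0100001111100 | 0 | 0
  88 | 1000011111000 | 1 | 0
  89 | 0000111110000 | 0 | 0
  90 | 0001111100000 | 0 | 0
  91 | 0011111000000 | 0 | 0
  92 | 0111110000000 | 0 | 0
  93 | 1111100000000 | 1 | 1
  94 | 1111000000001 | 1 | 0
  95 | 1110000000010 | 1 | 1
  96 | 1100000000101 | 1 | 1
  97 | 1000000001011 | 1 | 1
  98 | 0000000010111 | 0 | 0
  99 | 0000000101110 | 0 | 0
 100 | 0000001011100 | 0 | 0
 101 | 0000010111000 | 0 | 1
 102 | 0000101110001 | 0 | 1
 103 | 0001011100011 | 0 | 1
 104 | 0010111000111 | 0 | 0
 105 | 0101110001110 | 0 | 0
 106 | 1011100011100 | 1 | 1
 107 | 0111000111001 | 0 | 0
 108 | 1110001110010 | 1 | 1
 109 | 1100011100101 | 1 | 1
 110 | 1000111001011 | 1 | 1
 111 | 0001110010111 | 0 | 0
 112 | 0011100101110 | 0 | 0

11011001000001000000111000000000010101010101011000001101011100011000001010100011100101001000011111000000001011100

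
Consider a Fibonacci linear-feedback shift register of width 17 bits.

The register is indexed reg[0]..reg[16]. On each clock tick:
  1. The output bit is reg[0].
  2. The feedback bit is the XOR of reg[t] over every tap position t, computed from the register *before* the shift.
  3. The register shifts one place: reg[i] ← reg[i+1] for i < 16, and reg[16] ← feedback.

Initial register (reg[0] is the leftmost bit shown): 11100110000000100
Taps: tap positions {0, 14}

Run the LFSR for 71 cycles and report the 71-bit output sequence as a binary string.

step | reg (before) | out | fb
   0 | 11100110000000100 | 1 | 0
   1 | 11001100000001000 | 1 | 1
   2 | 10011000000010001 | 1 | 1
   3 | 00110000000100011 | 0 | 0
   4 | 01100000001000110 | 0 | 1
   5 | 11000000010001101 | 1 | 0
   6 | 10000000100011010 | 1 | 1
   7 | 00000001000110101 | 0 | 1
   8 | 00000010001101011 | 0 | 0
   9 | 00000100011010110 | 0 | 1
  10 | 00001000110101101 | 0 | 1
  11 | 00010001101011011 | 0 | 0
  12 | 00100011010110110 | 0 | 1
  13 | 01000110101101101 | 0 | 1
  14 | 10001101011011011 | 1 | 1
  15 | 00011010110110111 | 0 | 1
  16 | 00110101101101111 | 0 | 1
  17 | 01101011011011111 | 0 | 1
  18 | 11010110110111111 | 1 | 0
  19 | 10101101101111110 | 1 | 0
  20 | 01011011011111100 | 0 | 1
  21 | 10110110111111001 | 1 | 1
  22 | 01101101111110011 | 0 | 0
  23 | 11011011111100110 | 1 | 0
  24 | 10110111111001100 | 1 | 0
  25 | 01101111110011000 | 0 | 0
  26 | 11011111100110000 | 1 | 1
  27 | 10111111001100001 | 1 | 1
  28 | 01111110011000011 | 0 | 0
  29 | 11111100110000110 | 1 | 0
  30 | 11111001100001100 | 1 | 0
  31 | 11110011000011000 | 1 | 1
  32 | 11100110000110001 | 1 | 1
  33 | 11001100001100011 | 1 | 1
  34 | 10011000011000111 | 1 | 0
  35 | 00110000110001110 | 0 | 1
  36 | 01100001100011101 | 0 | 1
  37 | 11000011000111011 | 1 | 1
  38 | 10000110001110111 | 1 | 0
  39 | 00001100011101110 | 0 | 1
  40 | 00011000111011101 | 0 | 1
  41 | 00110001110111011 | 0 | 0
  42 | 01100011101110110 | 0 | 1
  43 | 11000111011101101 | 1 | 0
  44 | 10001110111011010 | 1 | 1
  45 | 00011101110110101 | 0 | 1
  46 | 00111011101101011 | 0 | 0
  47 | 01110111011010110 | 0 | 1
  48 | 11101110110101101 | 1 | 0
  49 | 11011101101011010 | 1 | 1
  50 | 10111011010110101 | 1 | 0
  51 | 01110110101101010 | 0 | 0
  52 | 11101101011010100 | 1 | 0
  53 | 11011010110101000 | 1 | 1
  54 | 10110101101010001 | 1 | 1
  55 | 01101011010100011 | 0 | 0
  56 | 11010110101000110 | 1 | 0
  57 | 10101101010001100 | 1 | 0
  58 | 01011010100011000 | 0 | 0
  59 | 10110101000110000 | 1 | 1
  60 | 01101010001100001 | 0 | 0
  61 | 11010100011000010 | 1 | 1
  62 | 10101000110000101 | 1 | 0
  63 | 01010001100001010 | 0 | 0
  64 | 10100011000010100 | 1 | 0
  65 | 01000110000101000 | 0 | 0
  66 | 10001100001010000 | 1 | 1
  67 | 00011000010100001 | 0 | 0
  68 | 00110000101000010 | 0 | 0
  69 | 01100001010000100 | 0 | 1
  70 | 11000010100001001 | 1 | 1

11100110000000100011010110110111111001100001100011101110110101101010001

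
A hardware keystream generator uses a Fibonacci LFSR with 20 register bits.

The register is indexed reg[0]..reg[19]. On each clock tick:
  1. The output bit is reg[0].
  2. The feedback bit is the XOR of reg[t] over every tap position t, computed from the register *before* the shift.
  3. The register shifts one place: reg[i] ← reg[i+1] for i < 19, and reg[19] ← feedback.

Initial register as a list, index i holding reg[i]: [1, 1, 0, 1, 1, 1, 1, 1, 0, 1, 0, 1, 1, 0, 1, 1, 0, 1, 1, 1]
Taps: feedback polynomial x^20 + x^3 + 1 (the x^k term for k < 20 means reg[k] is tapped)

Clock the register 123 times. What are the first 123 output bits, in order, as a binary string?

step | reg (before) | out | fb
   0 | 11011111010110110111 | 1 | 0
   1 | 10111110101101101110 | 1 | 0
   2 | 01111101011011011100 | 0 | 1
   3 | 11111010110110111001 | 1 | 0
   4 | 11110101101101110010 | 1 | 0
   5 | 11101011011011100100 | 1 | 1
   6 | 11010110110111001001 | 1 | 0
   7 | 10101101101110010010 | 1 | 1
   8 | 01011011011100100101 | 0 | 1
   9 | 10110110111001001011 | 1 | 0
  10 | 01101101110010010110 | 0 | 0
  11 | 11011011100100101100 | 1 | 0
  12 | 10110111001001011000 | 1 | 0
  13 | 01101110010010110000 | 0 | 0
  14 | 11011100100101100000 | 1 | 0
  15 | 10111001001011000000 | 1 | 0
  16 | 01110010010110000000 | 0 | 1
  17 | 11100100101100000001 | 1 | 1
  18 | 11001001011000000011 | 1 | 1
  19 | 10010010110000000111 | 1 | 0
  20 | 00100101100000001110 | 0 | 0
  21 | 01001011000000011100 | 0 | 0
  22 | 10010110000000111000 | 1 | 0
  23 | 00101100000001110000 | 0 | 0
  24 | 01011000000011100000 | 0 | 1
  25 | 10110000000111000001 | 1 | 0
  26 | 01100000001110000010 | 0 | 0
  27 | 11000000011100000100 | 1 | 1
  28 | 10000000111000001001 | 1 | 1
  29 | 00000001110000010011 | 0 | 0
  30 | 00000011100000100110 | 0 | 0
  31 | 00000111000001001100 | 0 | 0
  32 | 00001110000010011000 | 0 | 0
  33 | 00011100000100110000 | 0 | 1
  34 | 00111000001001100001 | 0 | 1
  35 | 01110000010011000011 | 0 | 1
  36 | 11100000100110000111 | 1 | 1
  37 | 11000001001100001111 | 1 | 1
  38 | 10000010011000011111 | 1 | 1
  39 | 00000100110000111111 | 0 | 0
  40 | 00001001100001111110 | 0 | 0
  41 | 00010011000011111100 | 0 | 1
  42 | 00100110000111111001 | 0 | 0
  43 | 01001100001111110010 | 0 | 0
  44 | 10011000011111100100 | 1 | 0
  45 | 00110000111111001000 | 0 | 1
  46 | 01100001111110010001 | 0 | 0
  47 | 11000011111100100010 | 1 | 1
  48 | 10000111111001000101 | 1 | 1
  49 | 00001111110010001011 | 0 | 0
  50 | 00011111100100010110 | 0 | 1
  51 | 00111111001000101101 | 0 | 1
  52 | 01111110010001011011 | 0 | 1
  53 | 11111100100010110111 | 1 | 0
  54 | 11111001000101101110 | 1 | 0
  55 | 11110010001011011100 | 1 | 0
  56 | 11100100010110111000 | 1 | 1
  57 | 11001000101101110001 | 1 | 1
  58 | 10010001011011100011 | 1 | 0
  59 | 00100010110111000110 | 0 | 0
  60 | 01000101101110001100 | 0 | 0
  61 | 10001011011100011000 | 1 | 1
  62 | 00010110111000110001 | 0 | 1
  63 | 00101101110001100011 | 0 | 0
  64 | 01011011100011000110 | 0 | 1
  65 | 10110111000110001101 | 1 | 0
  66 | 01101110001100011010 | 0 | 0
  67 | 11011100011000110100 | 1 | 0
  68 | 10111000110001101000 | 1 | 0
  69 | 01110001100011010000 | 0 | 1
  70 | 11100011000110100001 | 1 | 1
  71 | 11000110001101000011 | 1 | 1
  72 | 10001100011010000111 | 1 | 1
  73 | 00011000110100001111 | 0 | 1
  74 | 00110001101000011111 | 0 | 1
  75 | 01100011010000111111 | 0 | 0
  76 | 11000110100001111110 | 1 | 1
  77 | 10001101000011111101 | 1 | 1
  78 | 00011010000111111011 | 0 | 1
  79 | 00110100001111110111 | 0 | 1
  80 | 01101000011111101111 | 0 | 0
  81 | 11010000111111011110 | 1 | 0
  82 | 10100001111110111100 | 1 | 1
  83 | 01000011111101111001 | 0 | 0
  84 | 10000111111011110010 | 1 | 1
  85 | 00001111110111100101 | 0 | 0
  86 | 00011111101111001010 | 0 | 1
  87 | 00111111011110010101 | 0 | 1
  88 | 01111110111100101011 | 0 | 1
  89 | 11111101111001010111 | 1 | 0
  90 | 11111011110010101110 | 1 | 0
  91 | 11110111100101011100 | 1 | 0
  92 | 11101111001010111000 | 1 | 1
  93 | 11011110010101110001 | 1 | 0
  94 | 10111100101011100010 | 1 | 0
  95 | 01111001010111000100 | 0 | 1
  96 | 11110010101110001001 | 1 | 0
  97 | 11100101011100010010 | 1 | 1
  98 | 11001010111000100101 | 1 | 1
  99 | 10010101110001001011 | 1 | 0
 100 | 00101011100010010110 | 0 | 0
 101 | 01010111000100101100 | 0 | 1
 102 | 10101110001001011001 | 1 | 1
 103 | 01011100010010110011 | 0 | 1
 104 | 10111000100101100111 | 1 | 0
 105 | 01110001001011001110 | 0 | 1
 106 | 11100010010110011101 | 1 | 1
 107 | 11000100101100111011 | 1 | 1
 108 | 10001001011001110111 | 1 | 1
 109 | 00010010110011101111 | 0 | 1
 110 | 00100101100111011111 | 0 | 0
 111 | 01001011001110111110 | 0 | 0
 112 | 10010110011101111100 | 1 | 0
 113 | 00101100111011111000 | 0 | 0
 114 | 01011001110111110000 | 0 | 1
 115 | 10110011101111100001 | 1 | 0
 116 | 01100111011111000010 | 0 | 0
 117 | 11001110111110000100 | 1 | 1
 118 | 10011101111100001001 | 1 | 0
 119 | 00111011111000010010 | 0 | 1
 120 | 01110111110000100101 | 0 | 1
 121 | 11101111100001001011 | 1 | 1
 122 | 11011111000010010111 | 1 | 0

110111110101101101110010010110000000111000001001100001111110010001011011100011000110100001111110111100101011100010010110011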